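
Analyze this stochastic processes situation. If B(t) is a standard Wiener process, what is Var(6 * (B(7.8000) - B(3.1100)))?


Var(alpha*(B(t)-B(s))) = alpha^2 * (t-s)
= 6^2 * (7.8000 - 3.1100)
= 36 * 4.6900
= 168.8400

168.8400


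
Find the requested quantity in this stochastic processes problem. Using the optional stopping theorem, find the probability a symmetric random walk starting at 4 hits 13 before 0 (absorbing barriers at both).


By optional stopping theorem: E(M at tau) = M(0) = 4
P(hit 13)*13 + P(hit 0)*0 = 4
P(hit 13) = (4 - 0)/(13 - 0) = 4/13 = 0.3077

0.3077


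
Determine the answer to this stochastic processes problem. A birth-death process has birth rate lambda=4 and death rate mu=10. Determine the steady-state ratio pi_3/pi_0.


For birth-death process, pi_n/pi_0 = (lambda/mu)^n
= (4/10)^3
= 0.0640

0.0640


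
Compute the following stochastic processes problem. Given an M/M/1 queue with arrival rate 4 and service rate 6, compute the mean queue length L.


rho = 4/6 = 0.6667
L = rho/(1-rho)
= 0.6667/0.3333
= 2.0000

2.0000


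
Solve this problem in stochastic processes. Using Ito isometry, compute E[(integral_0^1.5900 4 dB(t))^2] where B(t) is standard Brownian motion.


By Ito isometry: E[(int f dB)^2] = int f^2 dt
= 4^2 * 1.5900
= 16 * 1.5900 = 25.4400

25.4400


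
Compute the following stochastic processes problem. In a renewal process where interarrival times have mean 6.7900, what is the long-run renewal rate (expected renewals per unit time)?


Long-run renewal rate = 1/E(X)
= 1/6.7900
= 0.1473

0.1473


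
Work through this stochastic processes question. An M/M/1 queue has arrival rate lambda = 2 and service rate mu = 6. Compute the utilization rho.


rho = lambda/mu
= 2/6
= 0.3333

0.3333


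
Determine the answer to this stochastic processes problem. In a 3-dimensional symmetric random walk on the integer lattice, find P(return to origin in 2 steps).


P(return in 2 steps) = P(reverse first step) = 1/(2d)
= 1/6
= 0.1667

0.1667


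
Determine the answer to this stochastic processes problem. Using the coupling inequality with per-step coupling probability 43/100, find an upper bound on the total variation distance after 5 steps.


TV distance bound <= (1-delta)^n
= (1 - 0.4300)^5
= 0.5700^5
= 0.0602

0.0602


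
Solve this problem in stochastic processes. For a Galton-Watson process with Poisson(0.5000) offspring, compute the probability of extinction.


Since mu = 0.5000 <= 1, extinction probability = 1.

1.0000


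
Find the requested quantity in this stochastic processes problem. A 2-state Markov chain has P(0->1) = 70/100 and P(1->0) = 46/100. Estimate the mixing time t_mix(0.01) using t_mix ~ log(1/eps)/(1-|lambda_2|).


lambda_2 = |1 - p01 - p10| = |1 - 0.7000 - 0.4600| = 0.1600
t_mix ~ log(1/eps)/(1 - |lambda_2|)
= log(100)/(1 - 0.1600) = 4.6052/0.8400
= 5.4823

5.4823


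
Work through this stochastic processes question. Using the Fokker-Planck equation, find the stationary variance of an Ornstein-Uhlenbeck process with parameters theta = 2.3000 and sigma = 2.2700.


Stationary variance = sigma^2 / (2*theta)
= 2.2700^2 / (2*2.3000)
= 5.1529 / 4.6000
= 1.1202

1.1202


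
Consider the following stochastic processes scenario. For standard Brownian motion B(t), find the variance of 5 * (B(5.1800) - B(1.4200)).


Var(alpha*(B(t)-B(s))) = alpha^2 * (t-s)
= 5^2 * (5.1800 - 1.4200)
= 25 * 3.7600
= 94.0000

94.0000


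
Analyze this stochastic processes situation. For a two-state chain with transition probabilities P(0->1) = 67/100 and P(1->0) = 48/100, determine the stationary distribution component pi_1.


Stationary distribution: pi_0 = p10/(p01+p10), pi_1 = p01/(p01+p10)
p01 = 0.6700, p10 = 0.4800
pi_1 = 0.5826

0.5826


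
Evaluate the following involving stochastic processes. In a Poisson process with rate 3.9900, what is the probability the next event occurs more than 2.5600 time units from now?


P(X > t) = exp(-lambda * t)
= exp(-3.9900 * 2.5600)
= exp(-10.2144) = 3.6639e-05

3.6639e-05


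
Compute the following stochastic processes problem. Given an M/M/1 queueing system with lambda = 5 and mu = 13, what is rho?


rho = lambda/mu
= 5/13
= 0.3846

0.3846


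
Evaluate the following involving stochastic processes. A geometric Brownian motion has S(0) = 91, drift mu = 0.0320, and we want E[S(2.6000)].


E[S(t)] = S(0) * exp(mu * t)
= 91 * exp(0.0320 * 2.6000)
= 91 * 1.0868
= 98.8951

98.8951


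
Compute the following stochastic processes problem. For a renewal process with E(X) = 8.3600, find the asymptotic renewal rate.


Long-run renewal rate = 1/E(X)
= 1/8.3600
= 0.1196

0.1196


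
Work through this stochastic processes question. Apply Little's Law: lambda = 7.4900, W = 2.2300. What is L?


Little's Law: L = lambda * W
= 7.4900 * 2.2300
= 16.7027

16.7027


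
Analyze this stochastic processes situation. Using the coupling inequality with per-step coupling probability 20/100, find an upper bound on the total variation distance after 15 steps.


TV distance bound <= (1-delta)^n
= (1 - 0.2000)^15
= 0.8000^15
= 0.0352

0.0352


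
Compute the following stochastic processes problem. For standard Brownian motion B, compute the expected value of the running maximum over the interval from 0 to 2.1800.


E(max B(s)) = sqrt(2t/pi)
= sqrt(2*2.1800/pi)
= sqrt(1.3878)
= 1.1781

1.1781


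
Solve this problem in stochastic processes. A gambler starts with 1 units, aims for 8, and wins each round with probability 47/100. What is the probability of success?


Gambler's ruin formula:
r = q/p = 0.5300/0.4700 = 1.1277
P(win) = (1 - r^i)/(1 - r^N)
= (1 - 1.1277^1)/(1 - 1.1277^8)
= 0.0791

0.0791


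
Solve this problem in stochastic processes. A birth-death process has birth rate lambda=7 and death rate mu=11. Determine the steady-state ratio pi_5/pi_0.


For birth-death process, pi_n/pi_0 = (lambda/mu)^n
= (7/11)^5
= 0.1044

0.1044


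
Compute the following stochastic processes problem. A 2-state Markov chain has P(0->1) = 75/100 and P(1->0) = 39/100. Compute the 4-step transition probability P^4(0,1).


Computing P^4 by matrix multiplication.
P = [[0.2500, 0.7500], [0.3900, 0.6100]]
After raising P to the power 4:
P^4(0,1) = 0.6576

0.6576


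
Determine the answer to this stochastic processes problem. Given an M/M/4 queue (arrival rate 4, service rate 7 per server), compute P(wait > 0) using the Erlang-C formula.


a = lambda/mu = 0.5714
rho = a/c = 0.1429
Erlang-C formula applied:
C(c,a) = 0.0029

0.0029


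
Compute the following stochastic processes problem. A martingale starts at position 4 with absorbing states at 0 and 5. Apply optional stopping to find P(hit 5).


By optional stopping theorem: E(M at tau) = M(0) = 4
P(hit 5)*5 + P(hit 0)*0 = 4
P(hit 5) = (4 - 0)/(5 - 0) = 4/5 = 0.8000

0.8000


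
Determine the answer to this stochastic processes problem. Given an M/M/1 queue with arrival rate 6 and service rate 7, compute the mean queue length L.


rho = 6/7 = 0.8571
L = rho/(1-rho)
= 0.8571/0.1429
= 6.0000

6.0000


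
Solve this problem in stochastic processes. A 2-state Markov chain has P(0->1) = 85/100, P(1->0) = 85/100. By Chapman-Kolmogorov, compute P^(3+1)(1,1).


P^4 = P^3 * P^1
Computing via matrix multiplication of the transition matrix.
Entry (1,1) of P^4 = 0.6200

0.6200


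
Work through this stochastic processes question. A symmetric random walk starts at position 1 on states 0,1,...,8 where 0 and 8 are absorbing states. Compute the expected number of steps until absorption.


For symmetric RW on 0,...,N with absorbing barriers, E(i) = i*(N-i)
E(1) = 1 * 7 = 7

7


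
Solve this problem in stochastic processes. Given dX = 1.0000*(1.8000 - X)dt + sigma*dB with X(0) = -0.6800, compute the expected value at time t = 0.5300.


E[X(t)] = mu + (X(0) - mu)*exp(-theta*t)
= 1.8000 + (-0.6800 - 1.8000)*exp(-1.0000*0.5300)
= 1.8000 + -2.4800 * 0.5886
= 0.3403

0.3403


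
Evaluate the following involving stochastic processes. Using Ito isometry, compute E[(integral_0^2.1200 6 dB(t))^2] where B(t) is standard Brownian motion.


By Ito isometry: E[(int f dB)^2] = int f^2 dt
= 6^2 * 2.1200
= 36 * 2.1200 = 76.3200

76.3200


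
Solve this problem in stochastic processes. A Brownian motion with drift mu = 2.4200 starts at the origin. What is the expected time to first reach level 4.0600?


Expected first passage time = a/mu
= 4.0600/2.4200
= 1.6777

1.6777


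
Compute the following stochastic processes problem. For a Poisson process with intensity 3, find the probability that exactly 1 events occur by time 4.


P(N(t)=k) = (lambda*t)^k * exp(-lambda*t) / k!
lambda*t = 12
= 12^1 * exp(-12) / 1!
= 12 * 6.1442e-06 / 1
= 7.3731e-05

7.3731e-05


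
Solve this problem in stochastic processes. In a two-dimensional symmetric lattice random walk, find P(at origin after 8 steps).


P = C(8,4)^2 / 4^8
= 70^2 / 65536
= 4900 / 65536
= 0.0748

0.0748


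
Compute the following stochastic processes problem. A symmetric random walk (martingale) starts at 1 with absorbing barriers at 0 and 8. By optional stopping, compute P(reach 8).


By optional stopping theorem: E(M at tau) = M(0) = 1
P(hit 8)*8 + P(hit 0)*0 = 1
P(hit 8) = (1 - 0)/(8 - 0) = 1/8 = 0.1250

0.1250


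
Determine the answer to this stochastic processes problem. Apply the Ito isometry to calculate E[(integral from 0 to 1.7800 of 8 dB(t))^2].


By Ito isometry: E[(int f dB)^2] = int f^2 dt
= 8^2 * 1.7800
= 64 * 1.7800 = 113.9200

113.9200


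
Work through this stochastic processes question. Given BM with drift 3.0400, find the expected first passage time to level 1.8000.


Expected first passage time = a/mu
= 1.8000/3.0400
= 0.5921

0.5921


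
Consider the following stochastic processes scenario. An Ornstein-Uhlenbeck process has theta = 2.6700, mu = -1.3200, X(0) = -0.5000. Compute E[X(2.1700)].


E[X(t)] = mu + (X(0) - mu)*exp(-theta*t)
= -1.3200 + (-0.5000 - -1.3200)*exp(-2.6700*2.1700)
= -1.3200 + 0.8200 * 0.0030
= -1.3175

-1.3175


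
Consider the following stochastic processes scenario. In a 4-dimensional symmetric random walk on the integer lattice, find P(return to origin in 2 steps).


P(return in 2 steps) = P(reverse first step) = 1/(2d)
= 1/8
= 0.1250

0.1250


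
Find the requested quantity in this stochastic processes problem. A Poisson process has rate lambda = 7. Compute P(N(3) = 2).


P(N(t)=k) = (lambda*t)^k * exp(-lambda*t) / k!
lambda*t = 21
= 21^2 * exp(-21) / 2!
= 441 * 7.5826e-10 / 2
= 1.6720e-07

1.6720e-07


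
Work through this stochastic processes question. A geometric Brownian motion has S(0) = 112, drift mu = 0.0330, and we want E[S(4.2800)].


E[S(t)] = S(0) * exp(mu * t)
= 112 * exp(0.0330 * 4.2800)
= 112 * 1.1517
= 128.9905

128.9905


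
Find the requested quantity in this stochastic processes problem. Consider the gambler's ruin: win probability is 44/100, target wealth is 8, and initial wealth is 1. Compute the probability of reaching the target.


Gambler's ruin formula:
r = q/p = 0.5600/0.4400 = 1.2727
P(win) = (1 - r^i)/(1 - r^N)
= (1 - 1.2727^1)/(1 - 1.2727^8)
= 0.0463

0.0463


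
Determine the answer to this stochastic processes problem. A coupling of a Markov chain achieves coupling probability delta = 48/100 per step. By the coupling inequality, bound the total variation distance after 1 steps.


TV distance bound <= (1-delta)^n
= (1 - 0.4800)^1
= 0.5200^1
= 0.5200

0.5200


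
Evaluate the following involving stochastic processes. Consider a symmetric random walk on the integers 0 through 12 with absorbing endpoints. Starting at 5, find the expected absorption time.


For symmetric RW on 0,...,N with absorbing barriers, E(i) = i*(N-i)
E(5) = 5 * 7 = 35

35


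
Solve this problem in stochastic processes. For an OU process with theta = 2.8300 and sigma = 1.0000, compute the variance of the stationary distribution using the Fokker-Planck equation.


Stationary variance = sigma^2 / (2*theta)
= 1.0000^2 / (2*2.8300)
= 1.0000 / 5.6600
= 0.1767

0.1767


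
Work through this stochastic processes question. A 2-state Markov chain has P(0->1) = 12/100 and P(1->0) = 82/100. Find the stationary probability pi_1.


Stationary distribution: pi_0 = p10/(p01+p10), pi_1 = p01/(p01+p10)
p01 = 0.1200, p10 = 0.8200
pi_1 = 0.1277

0.1277


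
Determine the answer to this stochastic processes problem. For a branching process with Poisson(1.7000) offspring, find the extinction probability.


Since mu = 1.7000 > 1, extinction prob q < 1.
Solve s = exp(mu*(s-1)) iteratively.
q = 0.3088

0.3088


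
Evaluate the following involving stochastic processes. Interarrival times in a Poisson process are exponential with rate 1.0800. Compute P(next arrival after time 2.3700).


P(X > t) = exp(-lambda * t)
= exp(-1.0800 * 2.3700)
= exp(-2.5596) = 0.0773

0.0773


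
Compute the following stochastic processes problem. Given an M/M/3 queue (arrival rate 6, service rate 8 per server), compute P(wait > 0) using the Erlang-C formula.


a = lambda/mu = 0.7500
rho = a/c = 0.2500
Erlang-C formula applied:
C(c,a) = 0.0441

0.0441


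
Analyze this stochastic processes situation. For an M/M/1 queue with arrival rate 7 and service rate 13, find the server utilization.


rho = lambda/mu
= 7/13
= 0.5385

0.5385


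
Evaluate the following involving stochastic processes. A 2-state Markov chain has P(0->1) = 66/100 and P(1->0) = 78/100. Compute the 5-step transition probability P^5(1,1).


Computing P^5 by matrix multiplication.
P = [[0.3400, 0.6600], [0.7800, 0.2200]]
After raising P to the power 5:
P^5(1,1) = 0.4494

0.4494


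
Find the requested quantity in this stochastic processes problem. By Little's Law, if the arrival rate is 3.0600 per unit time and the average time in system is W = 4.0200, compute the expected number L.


Little's Law: L = lambda * W
= 3.0600 * 4.0200
= 12.3012

12.3012


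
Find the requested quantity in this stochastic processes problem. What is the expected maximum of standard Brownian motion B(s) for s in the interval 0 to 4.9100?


E(max B(s)) = sqrt(2t/pi)
= sqrt(2*4.9100/pi)
= sqrt(3.1258)
= 1.7680

1.7680


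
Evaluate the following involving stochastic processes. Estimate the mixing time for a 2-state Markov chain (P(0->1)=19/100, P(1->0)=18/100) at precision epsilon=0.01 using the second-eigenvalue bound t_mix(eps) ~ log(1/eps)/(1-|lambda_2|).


lambda_2 = |1 - p01 - p10| = |1 - 0.1900 - 0.1800| = 0.6300
t_mix ~ log(1/eps)/(1 - |lambda_2|)
= log(100)/(1 - 0.6300) = 4.6052/0.3700
= 12.4464

12.4464


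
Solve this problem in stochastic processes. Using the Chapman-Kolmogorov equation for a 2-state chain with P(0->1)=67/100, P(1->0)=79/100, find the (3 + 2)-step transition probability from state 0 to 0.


P^5 = P^3 * P^2
Computing via matrix multiplication of the transition matrix.
Entry (0,0) of P^5 = 0.5316

0.5316


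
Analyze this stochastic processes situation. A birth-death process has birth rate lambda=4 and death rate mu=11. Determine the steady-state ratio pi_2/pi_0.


For birth-death process, pi_n/pi_0 = (lambda/mu)^n
= (4/11)^2
= 0.1322

0.1322


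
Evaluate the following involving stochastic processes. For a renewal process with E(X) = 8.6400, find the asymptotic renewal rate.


Long-run renewal rate = 1/E(X)
= 1/8.6400
= 0.1157

0.1157


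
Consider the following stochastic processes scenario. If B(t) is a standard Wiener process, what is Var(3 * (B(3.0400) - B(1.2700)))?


Var(alpha*(B(t)-B(s))) = alpha^2 * (t-s)
= 3^2 * (3.0400 - 1.2700)
= 9 * 1.7700
= 15.9300

15.9300


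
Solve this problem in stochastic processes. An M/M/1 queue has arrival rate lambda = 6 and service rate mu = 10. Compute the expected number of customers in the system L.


rho = 6/10 = 0.6000
L = rho/(1-rho)
= 0.6000/0.4000
= 1.5000

1.5000


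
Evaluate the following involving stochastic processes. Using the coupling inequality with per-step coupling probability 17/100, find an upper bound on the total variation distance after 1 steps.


TV distance bound <= (1-delta)^n
= (1 - 0.1700)^1
= 0.8300^1
= 0.8300

0.8300


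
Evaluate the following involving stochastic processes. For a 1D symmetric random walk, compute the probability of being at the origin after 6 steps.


P(S(6) = 0) = C(6,3) / 4^3
= 20 / 64
= 0.3125

0.3125


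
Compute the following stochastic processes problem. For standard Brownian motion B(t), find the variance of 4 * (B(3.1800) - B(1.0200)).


Var(alpha*(B(t)-B(s))) = alpha^2 * (t-s)
= 4^2 * (3.1800 - 1.0200)
= 16 * 2.1600
= 34.5600

34.5600


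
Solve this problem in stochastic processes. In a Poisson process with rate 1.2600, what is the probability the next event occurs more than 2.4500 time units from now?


P(X > t) = exp(-lambda * t)
= exp(-1.2600 * 2.4500)
= exp(-3.0870) = 0.0456

0.0456


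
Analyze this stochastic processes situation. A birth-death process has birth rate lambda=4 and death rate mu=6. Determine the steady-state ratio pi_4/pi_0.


For birth-death process, pi_n/pi_0 = (lambda/mu)^n
= (4/6)^4
= 0.1975

0.1975


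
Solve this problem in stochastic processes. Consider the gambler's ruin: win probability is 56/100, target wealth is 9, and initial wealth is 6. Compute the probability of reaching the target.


Gambler's ruin formula:
r = q/p = 0.4400/0.5600 = 0.7857
P(win) = (1 - r^i)/(1 - r^N)
= (1 - 0.7857^6)/(1 - 0.7857^9)
= 0.8632

0.8632


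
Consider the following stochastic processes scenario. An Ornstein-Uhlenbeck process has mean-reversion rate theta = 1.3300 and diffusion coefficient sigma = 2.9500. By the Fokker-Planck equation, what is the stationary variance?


Stationary variance = sigma^2 / (2*theta)
= 2.9500^2 / (2*1.3300)
= 8.7025 / 2.6600
= 3.2716

3.2716


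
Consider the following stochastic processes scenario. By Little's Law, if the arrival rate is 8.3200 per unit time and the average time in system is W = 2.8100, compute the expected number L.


Little's Law: L = lambda * W
= 8.3200 * 2.8100
= 23.3792

23.3792


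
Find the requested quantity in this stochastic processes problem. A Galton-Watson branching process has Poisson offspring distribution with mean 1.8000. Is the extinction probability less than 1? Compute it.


Since mu = 1.8000 > 1, extinction prob q < 1.
Solve s = exp(mu*(s-1)) iteratively.
q = 0.2676

0.2676


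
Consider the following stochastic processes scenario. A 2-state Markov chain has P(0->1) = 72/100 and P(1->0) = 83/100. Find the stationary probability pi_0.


Stationary distribution: pi_0 = p10/(p01+p10), pi_1 = p01/(p01+p10)
p01 = 0.7200, p10 = 0.8300
pi_0 = 0.5355

0.5355


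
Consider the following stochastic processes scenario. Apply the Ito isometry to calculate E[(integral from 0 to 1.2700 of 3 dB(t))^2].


By Ito isometry: E[(int f dB)^2] = int f^2 dt
= 3^2 * 1.2700
= 9 * 1.2700 = 11.4300

11.4300


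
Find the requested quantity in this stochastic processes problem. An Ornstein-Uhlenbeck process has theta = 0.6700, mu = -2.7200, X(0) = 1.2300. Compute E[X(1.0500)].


E[X(t)] = mu + (X(0) - mu)*exp(-theta*t)
= -2.7200 + (1.2300 - -2.7200)*exp(-0.6700*1.0500)
= -2.7200 + 3.9500 * 0.4949
= -0.7653

-0.7653


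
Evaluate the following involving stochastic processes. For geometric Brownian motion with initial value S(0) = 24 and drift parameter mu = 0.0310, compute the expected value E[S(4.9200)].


E[S(t)] = S(0) * exp(mu * t)
= 24 * exp(0.0310 * 4.9200)
= 24 * 1.1648
= 27.9544

27.9544


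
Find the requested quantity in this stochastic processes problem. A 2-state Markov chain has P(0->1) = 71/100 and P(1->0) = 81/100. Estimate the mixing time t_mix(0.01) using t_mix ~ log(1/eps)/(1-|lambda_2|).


lambda_2 = |1 - p01 - p10| = |1 - 0.7100 - 0.8100| = 0.5200
t_mix ~ log(1/eps)/(1 - |lambda_2|)
= log(100)/(1 - 0.5200) = 4.6052/0.4800
= 9.5941

9.5941


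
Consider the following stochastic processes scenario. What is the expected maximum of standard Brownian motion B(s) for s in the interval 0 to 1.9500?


E(max B(s)) = sqrt(2t/pi)
= sqrt(2*1.9500/pi)
= sqrt(1.2414)
= 1.1142

1.1142


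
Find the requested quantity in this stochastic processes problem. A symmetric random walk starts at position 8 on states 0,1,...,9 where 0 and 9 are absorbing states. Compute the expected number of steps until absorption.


For symmetric RW on 0,...,N with absorbing barriers, E(i) = i*(N-i)
E(8) = 8 * 1 = 8

8


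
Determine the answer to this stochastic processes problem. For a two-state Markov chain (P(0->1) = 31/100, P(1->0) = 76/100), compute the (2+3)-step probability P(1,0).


P^5 = P^2 * P^3
Computing via matrix multiplication of the transition matrix.
Entry (1,0) of P^5 = 0.7103

0.7103


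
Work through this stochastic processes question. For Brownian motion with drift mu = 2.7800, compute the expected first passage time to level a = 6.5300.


Expected first passage time = a/mu
= 6.5300/2.7800
= 2.3489

2.3489


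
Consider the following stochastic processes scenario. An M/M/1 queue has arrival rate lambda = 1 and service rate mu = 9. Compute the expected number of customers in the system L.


rho = 1/9 = 0.1111
L = rho/(1-rho)
= 0.1111/0.8889
= 0.1250

0.1250


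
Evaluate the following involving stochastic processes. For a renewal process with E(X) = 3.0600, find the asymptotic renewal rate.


Long-run renewal rate = 1/E(X)
= 1/3.0600
= 0.3268

0.3268


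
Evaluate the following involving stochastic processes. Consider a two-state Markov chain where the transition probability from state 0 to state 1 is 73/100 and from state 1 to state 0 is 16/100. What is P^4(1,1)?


Computing P^4 by matrix multiplication.
P = [[0.2700, 0.7300], [0.1600, 0.8400]]
After raising P to the power 4:
P^4(1,1) = 0.8203

0.8203


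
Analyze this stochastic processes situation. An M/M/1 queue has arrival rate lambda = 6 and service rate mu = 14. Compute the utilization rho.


rho = lambda/mu
= 6/14
= 0.4286

0.4286


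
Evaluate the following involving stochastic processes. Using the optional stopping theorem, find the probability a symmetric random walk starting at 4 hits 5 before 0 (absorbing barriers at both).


By optional stopping theorem: E(M at tau) = M(0) = 4
P(hit 5)*5 + P(hit 0)*0 = 4
P(hit 5) = (4 - 0)/(5 - 0) = 4/5 = 0.8000

0.8000


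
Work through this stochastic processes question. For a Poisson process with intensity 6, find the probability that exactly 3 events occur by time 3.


P(N(t)=k) = (lambda*t)^k * exp(-lambda*t) / k!
lambda*t = 18
= 18^3 * exp(-18) / 3!
= 5832 * 1.5230e-08 / 6
= 1.4804e-05

1.4804e-05


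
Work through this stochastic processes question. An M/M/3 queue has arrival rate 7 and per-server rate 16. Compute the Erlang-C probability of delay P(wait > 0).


a = lambda/mu = 0.4375
rho = a/c = 0.1458
Erlang-C formula applied:
C(c,a) = 0.0105

0.0105


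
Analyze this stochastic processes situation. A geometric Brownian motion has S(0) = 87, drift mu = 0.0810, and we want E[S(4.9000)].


E[S(t)] = S(0) * exp(mu * t)
= 87 * exp(0.0810 * 4.9000)
= 87 * 1.4872
= 129.3870

129.3870


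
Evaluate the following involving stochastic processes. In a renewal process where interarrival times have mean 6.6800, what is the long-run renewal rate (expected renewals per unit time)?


Long-run renewal rate = 1/E(X)
= 1/6.6800
= 0.1497

0.1497


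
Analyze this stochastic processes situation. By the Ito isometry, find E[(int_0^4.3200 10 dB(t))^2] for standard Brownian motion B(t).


By Ito isometry: E[(int f dB)^2] = int f^2 dt
= 10^2 * 4.3200
= 100 * 4.3200 = 432.0000

432.0000


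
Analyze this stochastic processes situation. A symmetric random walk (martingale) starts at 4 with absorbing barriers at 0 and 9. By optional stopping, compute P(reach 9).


By optional stopping theorem: E(M at tau) = M(0) = 4
P(hit 9)*9 + P(hit 0)*0 = 4
P(hit 9) = (4 - 0)/(9 - 0) = 4/9 = 0.4444

0.4444


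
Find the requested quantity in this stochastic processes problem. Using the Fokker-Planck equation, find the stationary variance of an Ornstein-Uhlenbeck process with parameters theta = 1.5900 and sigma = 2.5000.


Stationary variance = sigma^2 / (2*theta)
= 2.5000^2 / (2*1.5900)
= 6.2500 / 3.1800
= 1.9654

1.9654


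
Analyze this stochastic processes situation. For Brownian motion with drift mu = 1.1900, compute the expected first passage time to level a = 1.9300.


Expected first passage time = a/mu
= 1.9300/1.1900
= 1.6218

1.6218


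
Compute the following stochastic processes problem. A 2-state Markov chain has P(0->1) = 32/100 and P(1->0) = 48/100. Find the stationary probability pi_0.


Stationary distribution: pi_0 = p10/(p01+p10), pi_1 = p01/(p01+p10)
p01 = 0.3200, p10 = 0.4800
pi_0 = 0.6000

0.6000


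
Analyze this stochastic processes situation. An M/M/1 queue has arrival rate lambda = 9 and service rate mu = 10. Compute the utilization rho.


rho = lambda/mu
= 9/10
= 0.9000

0.9000


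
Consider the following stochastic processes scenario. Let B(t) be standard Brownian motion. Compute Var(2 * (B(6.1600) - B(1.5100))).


Var(alpha*(B(t)-B(s))) = alpha^2 * (t-s)
= 2^2 * (6.1600 - 1.5100)
= 4 * 4.6500
= 18.6000

18.6000


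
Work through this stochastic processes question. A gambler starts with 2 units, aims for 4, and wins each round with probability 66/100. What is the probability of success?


Gambler's ruin formula:
r = q/p = 0.3400/0.6600 = 0.5152
P(win) = (1 - r^i)/(1 - r^N)
= (1 - 0.5152^2)/(1 - 0.5152^4)
= 0.7903

0.7903


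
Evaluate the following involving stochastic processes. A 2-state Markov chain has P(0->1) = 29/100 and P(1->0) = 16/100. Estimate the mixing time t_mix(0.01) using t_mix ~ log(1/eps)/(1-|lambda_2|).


lambda_2 = |1 - p01 - p10| = |1 - 0.2900 - 0.1600| = 0.5500
t_mix ~ log(1/eps)/(1 - |lambda_2|)
= log(100)/(1 - 0.5500) = 4.6052/0.4500
= 10.2337

10.2337


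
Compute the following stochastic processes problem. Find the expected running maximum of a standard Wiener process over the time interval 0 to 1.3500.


E(max B(s)) = sqrt(2t/pi)
= sqrt(2*1.3500/pi)
= sqrt(0.8594)
= 0.9271

0.9271


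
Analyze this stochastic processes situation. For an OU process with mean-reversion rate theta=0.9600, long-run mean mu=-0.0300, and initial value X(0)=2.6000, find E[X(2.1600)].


E[X(t)] = mu + (X(0) - mu)*exp(-theta*t)
= -0.0300 + (2.6000 - -0.0300)*exp(-0.9600*2.1600)
= -0.0300 + 2.6300 * 0.1257
= 0.3007

0.3007


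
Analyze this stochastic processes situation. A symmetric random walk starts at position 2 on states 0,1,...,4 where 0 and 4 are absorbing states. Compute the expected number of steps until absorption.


For symmetric RW on 0,...,N with absorbing barriers, E(i) = i*(N-i)
E(2) = 2 * 2 = 4

4


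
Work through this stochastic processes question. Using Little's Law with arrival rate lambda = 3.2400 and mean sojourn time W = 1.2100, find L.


Little's Law: L = lambda * W
= 3.2400 * 1.2100
= 3.9204

3.9204


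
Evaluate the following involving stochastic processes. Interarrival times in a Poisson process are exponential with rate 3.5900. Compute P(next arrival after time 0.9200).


P(X > t) = exp(-lambda * t)
= exp(-3.5900 * 0.9200)
= exp(-3.3028) = 0.0368

0.0368


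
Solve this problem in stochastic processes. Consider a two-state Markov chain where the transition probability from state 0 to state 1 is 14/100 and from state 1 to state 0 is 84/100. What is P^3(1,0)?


Computing P^3 by matrix multiplication.
P = [[0.8600, 0.1400], [0.8400, 0.1600]]
After raising P to the power 3:
P^3(1,0) = 0.8571

0.8571


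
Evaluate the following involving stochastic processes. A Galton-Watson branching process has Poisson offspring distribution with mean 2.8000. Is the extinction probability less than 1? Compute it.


Since mu = 2.8000 > 1, extinction prob q < 1.
Solve s = exp(mu*(s-1)) iteratively.
q = 0.0750

0.0750


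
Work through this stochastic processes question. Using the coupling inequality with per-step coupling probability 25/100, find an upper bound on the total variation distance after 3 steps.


TV distance bound <= (1-delta)^n
= (1 - 0.2500)^3
= 0.7500^3
= 0.4219

0.4219


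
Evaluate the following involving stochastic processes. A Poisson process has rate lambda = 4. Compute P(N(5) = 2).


P(N(t)=k) = (lambda*t)^k * exp(-lambda*t) / k!
lambda*t = 20
= 20^2 * exp(-20) / 2!
= 400 * 2.0612e-09 / 2
= 4.1223e-07

4.1223e-07


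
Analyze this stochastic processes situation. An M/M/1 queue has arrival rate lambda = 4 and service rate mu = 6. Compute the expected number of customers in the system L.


rho = 4/6 = 0.6667
L = rho/(1-rho)
= 0.6667/0.3333
= 2.0000

2.0000


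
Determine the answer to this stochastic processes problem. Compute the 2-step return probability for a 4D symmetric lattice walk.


P(return in 2 steps) = P(reverse first step) = 1/(2d)
= 1/8
= 0.1250

0.1250


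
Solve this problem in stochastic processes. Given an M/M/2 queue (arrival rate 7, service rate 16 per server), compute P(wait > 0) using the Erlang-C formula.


a = lambda/mu = 0.4375
rho = a/c = 0.2188
Erlang-C formula applied:
C(c,a) = 0.0785

0.0785


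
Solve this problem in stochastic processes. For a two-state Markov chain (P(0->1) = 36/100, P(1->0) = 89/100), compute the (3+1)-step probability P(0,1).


P^4 = P^3 * P^1
Computing via matrix multiplication of the transition matrix.
Entry (0,1) of P^4 = 0.2869

0.2869


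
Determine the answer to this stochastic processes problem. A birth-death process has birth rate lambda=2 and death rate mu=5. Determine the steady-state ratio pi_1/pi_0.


For birth-death process, pi_n/pi_0 = (lambda/mu)^n
= (2/5)^1
= 0.4000

0.4000


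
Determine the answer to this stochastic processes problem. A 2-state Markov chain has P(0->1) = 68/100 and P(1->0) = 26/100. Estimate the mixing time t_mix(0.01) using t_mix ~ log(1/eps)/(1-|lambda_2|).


lambda_2 = |1 - p01 - p10| = |1 - 0.6800 - 0.2600| = 0.0600
t_mix ~ log(1/eps)/(1 - |lambda_2|)
= log(100)/(1 - 0.0600) = 4.6052/0.9400
= 4.8991

4.8991


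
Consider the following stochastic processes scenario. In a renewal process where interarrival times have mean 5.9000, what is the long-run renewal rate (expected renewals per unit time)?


Long-run renewal rate = 1/E(X)
= 1/5.9000
= 0.1695

0.1695


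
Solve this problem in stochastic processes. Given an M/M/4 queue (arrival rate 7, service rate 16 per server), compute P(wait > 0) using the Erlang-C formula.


a = lambda/mu = 0.4375
rho = a/c = 0.1094
Erlang-C formula applied:
C(c,a) = 0.0011

0.0011


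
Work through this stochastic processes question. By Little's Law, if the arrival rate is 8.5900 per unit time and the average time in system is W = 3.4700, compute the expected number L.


Little's Law: L = lambda * W
= 8.5900 * 3.4700
= 29.8073

29.8073


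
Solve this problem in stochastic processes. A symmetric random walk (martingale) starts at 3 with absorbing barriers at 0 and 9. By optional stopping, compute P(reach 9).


By optional stopping theorem: E(M at tau) = M(0) = 3
P(hit 9)*9 + P(hit 0)*0 = 3
P(hit 9) = (3 - 0)/(9 - 0) = 1/3 = 0.3333

0.3333


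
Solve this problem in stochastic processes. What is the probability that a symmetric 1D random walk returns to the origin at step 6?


P(S(6) = 0) = C(6,3) / 4^3
= 20 / 64
= 0.3125

0.3125


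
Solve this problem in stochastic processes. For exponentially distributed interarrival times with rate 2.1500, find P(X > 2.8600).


P(X > t) = exp(-lambda * t)
= exp(-2.1500 * 2.8600)
= exp(-6.1490) = 0.0021

0.0021


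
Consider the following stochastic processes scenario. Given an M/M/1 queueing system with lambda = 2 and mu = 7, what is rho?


rho = lambda/mu
= 2/7
= 0.2857

0.2857


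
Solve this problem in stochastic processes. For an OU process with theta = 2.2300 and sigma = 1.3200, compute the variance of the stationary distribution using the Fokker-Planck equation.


Stationary variance = sigma^2 / (2*theta)
= 1.3200^2 / (2*2.2300)
= 1.7424 / 4.4600
= 0.3907

0.3907


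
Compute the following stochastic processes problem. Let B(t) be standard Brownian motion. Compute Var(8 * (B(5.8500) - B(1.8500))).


Var(alpha*(B(t)-B(s))) = alpha^2 * (t-s)
= 8^2 * (5.8500 - 1.8500)
= 64 * 4.0000
= 256.0000

256.0000


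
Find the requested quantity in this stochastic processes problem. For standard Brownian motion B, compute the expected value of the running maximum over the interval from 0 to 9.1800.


E(max B(s)) = sqrt(2t/pi)
= sqrt(2*9.1800/pi)
= sqrt(5.8442)
= 2.4175

2.4175


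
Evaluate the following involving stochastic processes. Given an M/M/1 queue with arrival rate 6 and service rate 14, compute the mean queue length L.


rho = 6/14 = 0.4286
L = rho/(1-rho)
= 0.4286/0.5714
= 0.7500

0.7500


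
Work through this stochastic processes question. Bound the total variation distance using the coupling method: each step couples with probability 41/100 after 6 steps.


TV distance bound <= (1-delta)^n
= (1 - 0.4100)^6
= 0.5900^6
= 0.0422

0.0422


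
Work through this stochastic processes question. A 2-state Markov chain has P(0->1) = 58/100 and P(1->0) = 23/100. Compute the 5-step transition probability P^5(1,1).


Computing P^5 by matrix multiplication.
P = [[0.4200, 0.5800], [0.2300, 0.7700]]
After raising P to the power 5:
P^5(1,1) = 0.7161

0.7161


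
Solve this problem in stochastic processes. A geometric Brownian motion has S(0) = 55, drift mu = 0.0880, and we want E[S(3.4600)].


E[S(t)] = S(0) * exp(mu * t)
= 55 * exp(0.0880 * 3.4600)
= 55 * 1.3559
= 74.5756

74.5756


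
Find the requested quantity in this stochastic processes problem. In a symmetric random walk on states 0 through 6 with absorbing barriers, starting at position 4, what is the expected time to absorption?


For symmetric RW on 0,...,N with absorbing barriers, E(i) = i*(N-i)
E(4) = 4 * 2 = 8

8


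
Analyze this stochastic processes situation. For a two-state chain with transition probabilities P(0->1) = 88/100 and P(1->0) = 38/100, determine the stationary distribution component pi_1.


Stationary distribution: pi_0 = p10/(p01+p10), pi_1 = p01/(p01+p10)
p01 = 0.8800, p10 = 0.3800
pi_1 = 0.6984

0.6984


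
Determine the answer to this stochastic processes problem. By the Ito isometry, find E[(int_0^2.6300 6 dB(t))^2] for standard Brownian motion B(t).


By Ito isometry: E[(int f dB)^2] = int f^2 dt
= 6^2 * 2.6300
= 36 * 2.6300 = 94.6800

94.6800


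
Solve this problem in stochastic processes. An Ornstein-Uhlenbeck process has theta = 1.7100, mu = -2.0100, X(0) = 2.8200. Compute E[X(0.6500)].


E[X(t)] = mu + (X(0) - mu)*exp(-theta*t)
= -2.0100 + (2.8200 - -2.0100)*exp(-1.7100*0.6500)
= -2.0100 + 4.8300 * 0.3291
= -0.4206

-0.4206


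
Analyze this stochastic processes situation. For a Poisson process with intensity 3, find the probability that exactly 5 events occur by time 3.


P(N(t)=k) = (lambda*t)^k * exp(-lambda*t) / k!
lambda*t = 9
= 9^5 * exp(-9) / 5!
= 59049 * 1.2341e-04 / 120
= 0.0607

0.0607


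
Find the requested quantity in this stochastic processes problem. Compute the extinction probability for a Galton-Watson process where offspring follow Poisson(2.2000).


Since mu = 2.2000 > 1, extinction prob q < 1.
Solve s = exp(mu*(s-1)) iteratively.
q = 0.1563

0.1563


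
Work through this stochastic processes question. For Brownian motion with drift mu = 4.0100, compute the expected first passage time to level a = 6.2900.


Expected first passage time = a/mu
= 6.2900/4.0100
= 1.5686

1.5686


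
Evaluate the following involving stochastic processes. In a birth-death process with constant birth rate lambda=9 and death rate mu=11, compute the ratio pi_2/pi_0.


For birth-death process, pi_n/pi_0 = (lambda/mu)^n
= (9/11)^2
= 0.6694

0.6694


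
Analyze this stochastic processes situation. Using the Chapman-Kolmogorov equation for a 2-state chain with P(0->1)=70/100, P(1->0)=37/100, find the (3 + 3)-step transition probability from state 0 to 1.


P^6 = P^3 * P^3
Computing via matrix multiplication of the transition matrix.
Entry (0,1) of P^6 = 0.6542

0.6542


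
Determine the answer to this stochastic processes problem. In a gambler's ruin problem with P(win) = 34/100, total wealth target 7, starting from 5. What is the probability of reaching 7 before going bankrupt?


Gambler's ruin formula:
r = q/p = 0.6600/0.3400 = 1.9412
P(win) = (1 - r^i)/(1 - r^N)
= (1 - 1.9412^5)/(1 - 1.9412^7)
= 0.2582

0.2582


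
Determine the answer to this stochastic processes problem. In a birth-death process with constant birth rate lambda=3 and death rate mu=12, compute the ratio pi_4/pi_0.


For birth-death process, pi_n/pi_0 = (lambda/mu)^n
= (3/12)^4
= 0.0039

0.0039


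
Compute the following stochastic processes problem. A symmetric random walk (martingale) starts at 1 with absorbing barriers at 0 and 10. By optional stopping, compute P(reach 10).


By optional stopping theorem: E(M at tau) = M(0) = 1
P(hit 10)*10 + P(hit 0)*0 = 1
P(hit 10) = (1 - 0)/(10 - 0) = 1/10 = 0.1000

0.1000


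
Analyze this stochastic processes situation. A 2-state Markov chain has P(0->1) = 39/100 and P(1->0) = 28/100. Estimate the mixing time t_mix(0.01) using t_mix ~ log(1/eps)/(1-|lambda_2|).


lambda_2 = |1 - p01 - p10| = |1 - 0.3900 - 0.2800| = 0.3300
t_mix ~ log(1/eps)/(1 - |lambda_2|)
= log(100)/(1 - 0.3300) = 4.6052/0.6700
= 6.8734

6.8734


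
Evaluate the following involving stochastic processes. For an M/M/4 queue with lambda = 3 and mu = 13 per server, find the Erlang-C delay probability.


a = lambda/mu = 0.2308
rho = a/c = 0.0577
Erlang-C formula applied:
C(c,a) = 9.9560e-05

9.9560e-05


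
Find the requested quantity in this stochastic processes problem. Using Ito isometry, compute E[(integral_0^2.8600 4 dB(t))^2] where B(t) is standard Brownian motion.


By Ito isometry: E[(int f dB)^2] = int f^2 dt
= 4^2 * 2.8600
= 16 * 2.8600 = 45.7600

45.7600


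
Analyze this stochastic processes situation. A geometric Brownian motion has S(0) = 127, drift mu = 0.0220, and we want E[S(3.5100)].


E[S(t)] = S(0) * exp(mu * t)
= 127 * exp(0.0220 * 3.5100)
= 127 * 1.0803
= 137.1955

137.1955


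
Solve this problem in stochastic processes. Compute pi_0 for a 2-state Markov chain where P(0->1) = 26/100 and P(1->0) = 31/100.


Stationary distribution: pi_0 = p10/(p01+p10), pi_1 = p01/(p01+p10)
p01 = 0.2600, p10 = 0.3100
pi_0 = 0.5439

0.5439


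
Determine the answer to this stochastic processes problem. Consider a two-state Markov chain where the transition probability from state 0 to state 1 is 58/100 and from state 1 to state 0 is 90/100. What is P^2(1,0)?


Computing P^2 by matrix multiplication.
P = [[0.4200, 0.5800], [0.9000, 0.1000]]
After raising P to the power 2:
P^2(1,0) = 0.4680

0.4680


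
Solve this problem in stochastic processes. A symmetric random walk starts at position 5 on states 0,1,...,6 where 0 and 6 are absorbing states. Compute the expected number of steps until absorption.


For symmetric RW on 0,...,N with absorbing barriers, E(i) = i*(N-i)
E(5) = 5 * 1 = 5

5


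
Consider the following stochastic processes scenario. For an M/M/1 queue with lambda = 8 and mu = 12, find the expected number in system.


rho = 8/12 = 0.6667
L = rho/(1-rho)
= 0.6667/0.3333
= 2.0000

2.0000


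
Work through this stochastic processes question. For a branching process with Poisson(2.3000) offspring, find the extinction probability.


Since mu = 2.3000 > 1, extinction prob q < 1.
Solve s = exp(mu*(s-1)) iteratively.
q = 0.1376

0.1376
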